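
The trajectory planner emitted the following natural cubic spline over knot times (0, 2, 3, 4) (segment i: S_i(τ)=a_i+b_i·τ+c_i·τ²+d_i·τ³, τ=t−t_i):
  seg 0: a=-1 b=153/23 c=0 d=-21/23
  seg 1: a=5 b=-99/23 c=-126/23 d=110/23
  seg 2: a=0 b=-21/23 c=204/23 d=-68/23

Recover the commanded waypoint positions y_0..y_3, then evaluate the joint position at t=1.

y_0=-1 y_1=5 y_2=0 y_3=5
S(1) = 109/23

y_0 = S_0(0) = a_0 = -1
y_1 = S_1(0) = a_1 = 5
y_2 = S_2(0) = a_2 = 0
y_3 = S_2(1) = 5
t_q=1 is in segment 0 (τ=1); S_0(τ)=109/23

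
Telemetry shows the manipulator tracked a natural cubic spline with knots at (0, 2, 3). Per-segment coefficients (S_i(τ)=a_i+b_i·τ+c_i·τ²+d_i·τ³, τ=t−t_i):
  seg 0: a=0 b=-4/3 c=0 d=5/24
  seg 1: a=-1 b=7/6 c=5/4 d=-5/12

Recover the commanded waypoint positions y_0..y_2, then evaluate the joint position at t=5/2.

y_0 = S_0(0) = a_0 = 0
y_1 = S_1(0) = a_1 = -1
y_2 = S_1(1) = 1
t_q=5/2 is in segment 1 (τ=1/2); S_1(τ)=-5/32

y_0=0 y_1=-1 y_2=1
S(5/2) = -5/32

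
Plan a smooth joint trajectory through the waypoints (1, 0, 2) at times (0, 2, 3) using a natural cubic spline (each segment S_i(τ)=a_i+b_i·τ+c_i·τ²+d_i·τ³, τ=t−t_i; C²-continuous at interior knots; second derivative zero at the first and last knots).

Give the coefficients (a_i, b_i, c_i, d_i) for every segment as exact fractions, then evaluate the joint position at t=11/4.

Δ: Δ0=-1/2, Δ1=2
row 1: diag=6, rhs=15; c'=1/6, d'=5/2
back: M1=5/2
M: M0=0, M1=5/2, M2=0
seg 0: a=1, c=M0/2=0, d=(M1−M0)/(6·2)=5/24, b=Δ0−h0·(2M0+M1)/6=-4/3
seg 1: a=0, c=M1/2=5/4, d=(M2−M1)/(6·1)=-5/12, b=Δ1−h1·(2M1+M2)/6=7/6
t_q=11/4 → seg 1, τ=3/4; S=0+7/6·τ+5/4·τ²+-5/12·τ³=359/256

  seg 0: a=1 b=-4/3 c=0 d=5/24
  seg 1: a=0 b=7/6 c=5/4 d=-5/12
S(11/4) = 359/256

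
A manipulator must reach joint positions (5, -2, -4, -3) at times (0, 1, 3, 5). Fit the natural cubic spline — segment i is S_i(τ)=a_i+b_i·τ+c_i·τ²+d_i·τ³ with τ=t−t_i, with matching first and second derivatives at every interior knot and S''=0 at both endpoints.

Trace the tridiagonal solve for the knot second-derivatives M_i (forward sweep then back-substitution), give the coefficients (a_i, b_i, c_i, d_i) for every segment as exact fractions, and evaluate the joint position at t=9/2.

  seg 0: a=5 b=-353/44 c=0 d=45/44
  seg 1: a=-2 b=-109/22 c=135/44 d=-6/11
  seg 2: a=-4 b=17/22 c=-9/44 d=3/88
S(9/2) = -2243/704

Δ: Δ0=-7, Δ1=-1, Δ2=1/2
row 1: diag=6, rhs=36; c'=1/3, d'=6
row 2: denom=8−2·1/3=22/3; d'=(9−2·6)/(22/3)=-9/22
back: M2=-9/22
back: M1=6−1/3·-9/22=135/22
M: M0=0, M1=135/22, M2=-9/22, M3=0
seg 0: a=5, c=M0/2=0, d=(M1−M0)/(6·1)=45/44, b=Δ0−h0·(2M0+M1)/6=-353/44
seg 1: a=-2, c=M1/2=135/44, d=(M2−M1)/(6·2)=-6/11, b=Δ1−h1·(2M1+M2)/6=-109/22
seg 2: a=-4, c=M2/2=-9/44, d=(M3−M2)/(6·2)=3/88, b=Δ2−h2·(2M2+M3)/6=17/22
t_q=9/2 → seg 2, τ=3/2; S=-4+17/22·τ+-9/44·τ²+3/88·τ³=-2243/704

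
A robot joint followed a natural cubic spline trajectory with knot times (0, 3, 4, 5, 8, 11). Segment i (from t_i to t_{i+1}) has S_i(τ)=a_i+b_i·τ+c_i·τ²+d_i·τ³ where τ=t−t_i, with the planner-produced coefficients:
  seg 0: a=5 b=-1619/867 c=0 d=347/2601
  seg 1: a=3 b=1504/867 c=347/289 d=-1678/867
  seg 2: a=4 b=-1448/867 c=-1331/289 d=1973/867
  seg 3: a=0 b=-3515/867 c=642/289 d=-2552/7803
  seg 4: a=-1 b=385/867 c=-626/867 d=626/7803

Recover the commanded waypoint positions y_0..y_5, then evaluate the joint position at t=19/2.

y_0 = S_0(0) = a_0 = 5
y_1 = S_1(0) = a_1 = 3
y_2 = S_2(0) = a_2 = 4
y_3 = S_3(0) = a_3 = 0
y_4 = S_4(0) = a_4 = -1
y_5 = S_4(3) = -4
t_q=19/2 is in segment 4 (τ=3/2); S_4(τ)=-1951/1156

y_0=5 y_1=3 y_2=4 y_3=0 y_4=-1 y_5=-4
S(19/2) = -1951/1156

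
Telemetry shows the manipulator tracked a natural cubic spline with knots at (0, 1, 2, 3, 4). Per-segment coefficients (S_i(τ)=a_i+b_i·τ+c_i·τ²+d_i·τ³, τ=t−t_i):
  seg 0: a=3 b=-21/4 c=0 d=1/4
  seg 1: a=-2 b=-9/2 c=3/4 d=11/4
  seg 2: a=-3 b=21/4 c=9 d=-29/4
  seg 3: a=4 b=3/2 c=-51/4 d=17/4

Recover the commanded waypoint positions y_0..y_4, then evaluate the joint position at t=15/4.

y_0 = S_0(0) = a_0 = 3
y_1 = S_1(0) = a_1 = -2
y_2 = S_2(0) = a_2 = -3
y_3 = S_3(0) = a_3 = 4
y_4 = S_3(1) = -3
t_q=15/4 is in segment 3 (τ=3/4); S_3(τ)=-65/256

y_0=3 y_1=-2 y_2=-3 y_3=4 y_4=-3
S(15/4) = -65/256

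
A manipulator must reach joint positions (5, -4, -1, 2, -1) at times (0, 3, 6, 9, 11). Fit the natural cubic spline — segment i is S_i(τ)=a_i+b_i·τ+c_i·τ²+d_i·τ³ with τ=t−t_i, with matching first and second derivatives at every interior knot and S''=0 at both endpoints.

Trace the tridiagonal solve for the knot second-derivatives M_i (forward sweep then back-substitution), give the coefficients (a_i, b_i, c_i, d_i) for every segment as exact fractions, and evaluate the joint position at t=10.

Δ: Δ0=-3, Δ1=1, Δ2=1, Δ3=-3/2
row 1: diag=12, rhs=24; c'=1/4, d'=2
row 2: denom=12−3·1/4=45/4; d'=(0−3·2)/(45/4)=-8/15
row 3: denom=10−3·4/15=46/5; d'=(-15−3·-8/15)/(46/5)=-67/46
back: M3=-67/46
back: M2=-8/15−4/15·-67/46=-10/69
back: M1=2−1/4·-10/69=281/138
M: M0=0, M1=281/138, M2=-10/69, M3=-67/46, M4=0
seg 0: a=5, c=M0/2=0, d=(M1−M0)/(6·3)=281/2484, b=Δ0−h0·(2M0+M1)/6=-1109/276
seg 1: a=-4, c=M1/2=281/276, d=(M2−M1)/(6·3)=-301/2484, b=Δ1−h1·(2M1+M2)/6=-133/138
seg 2: a=-1, c=M2/2=-5/69, d=(M3−M2)/(6·3)=-181/2484, b=Δ2−h2·(2M2+M3)/6=517/276
seg 3: a=2, c=M3/2=-67/92, d=(M4−M3)/(6·2)=67/552, b=Δ3−h3·(2M3+M4)/6=-73/138
t_q=10 → seg 3, τ=1; S=2+-73/138·τ+-67/92·τ²+67/552·τ³=159/184

  seg 0: a=5 b=-1109/276 c=0 d=281/2484
  seg 1: a=-4 b=-133/138 c=281/276 d=-301/2484
  seg 2: a=-1 b=517/276 c=-5/69 d=-181/2484
  seg 3: a=2 b=-73/138 c=-67/92 d=67/552
S(10) = 159/184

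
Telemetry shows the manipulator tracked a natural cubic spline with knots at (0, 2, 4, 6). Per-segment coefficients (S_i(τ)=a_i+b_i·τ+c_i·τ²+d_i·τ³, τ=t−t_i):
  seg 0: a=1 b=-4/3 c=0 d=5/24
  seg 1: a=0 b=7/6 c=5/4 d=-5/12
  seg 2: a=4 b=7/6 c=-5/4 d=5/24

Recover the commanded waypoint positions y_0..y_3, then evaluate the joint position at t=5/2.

y_0 = S_0(0) = a_0 = 1
y_1 = S_1(0) = a_1 = 0
y_2 = S_2(0) = a_2 = 4
y_3 = S_2(2) = 3
t_q=5/2 is in segment 1 (τ=1/2); S_1(τ)=27/32

y_0=1 y_1=0 y_2=4 y_3=3
S(5/2) = 27/32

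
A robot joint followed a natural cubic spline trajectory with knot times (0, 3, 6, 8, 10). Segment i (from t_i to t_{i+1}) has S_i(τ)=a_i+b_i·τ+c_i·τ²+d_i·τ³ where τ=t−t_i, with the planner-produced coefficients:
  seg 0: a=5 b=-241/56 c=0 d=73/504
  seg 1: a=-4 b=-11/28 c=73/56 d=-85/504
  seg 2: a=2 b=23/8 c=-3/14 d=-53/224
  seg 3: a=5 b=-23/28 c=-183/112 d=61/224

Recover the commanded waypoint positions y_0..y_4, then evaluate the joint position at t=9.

y_0=5 y_1=-4 y_2=2 y_3=5 y_4=-1
S(9) = 631/224

y_0 = S_0(0) = a_0 = 5
y_1 = S_1(0) = a_1 = -4
y_2 = S_2(0) = a_2 = 2
y_3 = S_3(0) = a_3 = 5
y_4 = S_3(2) = -1
t_q=9 is in segment 3 (τ=1); S_3(τ)=631/224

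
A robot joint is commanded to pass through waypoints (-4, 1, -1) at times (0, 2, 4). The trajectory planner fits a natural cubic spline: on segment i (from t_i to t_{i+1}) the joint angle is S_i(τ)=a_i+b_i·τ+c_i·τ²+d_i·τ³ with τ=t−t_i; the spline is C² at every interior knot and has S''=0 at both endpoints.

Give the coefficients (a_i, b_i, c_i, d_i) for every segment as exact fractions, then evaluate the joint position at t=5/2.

Δ: Δ0=5/2, Δ1=-1
row 1: diag=8, rhs=-21; c'=1/4, d'=-21/8
back: M1=-21/8
M: M0=0, M1=-21/8, M2=0
seg 0: a=-4, c=M0/2=0, d=(M1−M0)/(6·2)=-7/32, b=Δ0−h0·(2M0+M1)/6=27/8
seg 1: a=1, c=M1/2=-21/16, d=(M2−M1)/(6·2)=7/32, b=Δ1−h1·(2M1+M2)/6=3/4
t_q=5/2 → seg 1, τ=1/2; S=1+3/4·τ+-21/16·τ²+7/32·τ³=275/256

  seg 0: a=-4 b=27/8 c=0 d=-7/32
  seg 1: a=1 b=3/4 c=-21/16 d=7/32
S(5/2) = 275/256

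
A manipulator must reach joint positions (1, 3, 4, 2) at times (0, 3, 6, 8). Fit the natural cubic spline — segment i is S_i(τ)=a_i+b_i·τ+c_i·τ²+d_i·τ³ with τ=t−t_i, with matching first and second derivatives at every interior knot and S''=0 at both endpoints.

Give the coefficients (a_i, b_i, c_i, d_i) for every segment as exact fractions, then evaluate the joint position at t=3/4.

Δ: Δ0=2/3, Δ1=1/3, Δ2=-1
row 1: diag=12, rhs=-2; c'=1/4, d'=-1/6
row 2: denom=10−3·1/4=37/4; d'=(-8−3·-1/6)/(37/4)=-30/37
back: M2=-30/37
back: M1=-1/6−1/4·-30/37=4/111
M: M0=0, M1=4/111, M2=-30/37, M3=0
seg 0: a=1, c=M0/2=0, d=(M1−M0)/(6·3)=2/999, b=Δ0−h0·(2M0+M1)/6=24/37
seg 1: a=3, c=M1/2=2/111, d=(M2−M1)/(6·3)=-47/999, b=Δ1−h1·(2M1+M2)/6=26/37
seg 2: a=4, c=M2/2=-15/37, d=(M3−M2)/(6·2)=5/74, b=Δ2−h2·(2M2+M3)/6=-17/37
t_q=3/4 → seg 0, τ=3/4; S=1+24/37·τ+0·τ²+2/999·τ³=1761/1184

  seg 0: a=1 b=24/37 c=0 d=2/999
  seg 1: a=3 b=26/37 c=2/111 d=-47/999
  seg 2: a=4 b=-17/37 c=-15/37 d=5/74
S(3/4) = 1761/1184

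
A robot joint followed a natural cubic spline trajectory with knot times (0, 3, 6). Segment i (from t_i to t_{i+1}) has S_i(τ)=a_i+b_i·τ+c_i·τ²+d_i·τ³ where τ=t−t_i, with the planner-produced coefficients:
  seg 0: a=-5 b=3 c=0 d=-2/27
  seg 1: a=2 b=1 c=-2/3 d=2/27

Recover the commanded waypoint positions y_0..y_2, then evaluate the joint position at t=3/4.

y_0=-5 y_1=2 y_2=1
S(3/4) = -89/32

y_0 = S_0(0) = a_0 = -5
y_1 = S_1(0) = a_1 = 2
y_2 = S_1(3) = 1
t_q=3/4 is in segment 0 (τ=3/4); S_0(τ)=-89/32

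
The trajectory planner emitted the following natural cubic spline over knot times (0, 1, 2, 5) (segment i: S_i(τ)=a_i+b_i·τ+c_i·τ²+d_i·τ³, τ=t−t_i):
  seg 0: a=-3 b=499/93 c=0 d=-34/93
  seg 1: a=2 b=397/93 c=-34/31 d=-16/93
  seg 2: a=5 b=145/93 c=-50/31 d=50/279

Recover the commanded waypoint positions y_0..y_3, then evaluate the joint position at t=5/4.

y_0 = S_0(0) = a_0 = -3
y_1 = S_1(0) = a_1 = 2
y_2 = S_2(0) = a_2 = 5
y_3 = S_2(3) = 0
t_q=5/4 is in segment 1 (τ=1/4); S_1(τ)=743/248

y_0=-3 y_1=2 y_2=5 y_3=0
S(5/4) = 743/248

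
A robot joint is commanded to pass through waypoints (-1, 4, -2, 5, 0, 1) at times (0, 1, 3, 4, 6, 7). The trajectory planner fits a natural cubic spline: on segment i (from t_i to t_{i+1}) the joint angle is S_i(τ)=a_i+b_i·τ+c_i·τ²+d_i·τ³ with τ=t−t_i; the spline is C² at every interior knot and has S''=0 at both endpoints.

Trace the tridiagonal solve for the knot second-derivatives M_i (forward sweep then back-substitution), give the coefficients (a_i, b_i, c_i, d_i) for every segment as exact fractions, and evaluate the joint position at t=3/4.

  seg 0: a=-1 b=1799/247 c=0 d=-564/247
  seg 1: a=4 b=107/247 c=-1692/247 d=634/247
  seg 2: a=-2 b=947/247 c=2112/247 d=-70/13
  seg 3: a=5 b=1181/247 c=-1878/247 d=3915/1976
  seg 4: a=0 b=-917/494 c=4233/988 d=-1411/988
S(3/4) = 13829/3952

Δ: Δ0=5, Δ1=-3, Δ2=7, Δ3=-5/2, Δ4=1
row 1: diag=6, rhs=-48; c'=1/3, d'=-8
row 2: denom=6−2·1/3=16/3; d'=(60−2·-8)/(16/3)=57/4
row 3: denom=6−1·3/16=93/16; d'=(-57−1·57/4)/(93/16)=-380/31
row 4: denom=6−2·32/93=494/93; d'=(21−2·-380/31)/(494/93)=4233/494
back: M4=4233/494
back: M3=-380/31−32/93·4233/494=-3756/247
back: M2=57/4−3/16·-3756/247=4224/247
back: M1=-8−1/3·4224/247=-3384/247
M: M0=0, M1=-3384/247, M2=4224/247, M3=-3756/247, M4=4233/494, M5=0
seg 0: a=-1, c=M0/2=0, d=(M1−M0)/(6·1)=-564/247, b=Δ0−h0·(2M0+M1)/6=1799/247
seg 1: a=4, c=M1/2=-1692/247, d=(M2−M1)/(6·2)=634/247, b=Δ1−h1·(2M1+M2)/6=107/247
seg 2: a=-2, c=M2/2=2112/247, d=(M3−M2)/(6·1)=-70/13, b=Δ2−h2·(2M2+M3)/6=947/247
seg 3: a=5, c=M3/2=-1878/247, d=(M4−M3)/(6·2)=3915/1976, b=Δ3−h3·(2M3+M4)/6=1181/247
seg 4: a=0, c=M4/2=4233/988, d=(M5−M4)/(6·1)=-1411/988, b=Δ4−h4·(2M4+M5)/6=-917/494
t_q=3/4 → seg 0, τ=3/4; S=-1+1799/247·τ+0·τ²+-564/247·τ³=13829/3952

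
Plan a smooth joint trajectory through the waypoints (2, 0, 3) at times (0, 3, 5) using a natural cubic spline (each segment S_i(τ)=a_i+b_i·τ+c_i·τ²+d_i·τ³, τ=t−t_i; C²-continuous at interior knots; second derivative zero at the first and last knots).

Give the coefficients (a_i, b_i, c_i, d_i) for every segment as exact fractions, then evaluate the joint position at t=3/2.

  seg 0: a=2 b=-79/60 c=0 d=13/180
  seg 1: a=0 b=19/30 c=13/20 d=-13/120
S(3/2) = 43/160

Δ: Δ0=-2/3, Δ1=3/2
row 1: diag=10, rhs=13; c'=1/5, d'=13/10
back: M1=13/10
M: M0=0, M1=13/10, M2=0
seg 0: a=2, c=M0/2=0, d=(M1−M0)/(6·3)=13/180, b=Δ0−h0·(2M0+M1)/6=-79/60
seg 1: a=0, c=M1/2=13/20, d=(M2−M1)/(6·2)=-13/120, b=Δ1−h1·(2M1+M2)/6=19/30
t_q=3/2 → seg 0, τ=3/2; S=2+-79/60·τ+0·τ²+13/180·τ³=43/160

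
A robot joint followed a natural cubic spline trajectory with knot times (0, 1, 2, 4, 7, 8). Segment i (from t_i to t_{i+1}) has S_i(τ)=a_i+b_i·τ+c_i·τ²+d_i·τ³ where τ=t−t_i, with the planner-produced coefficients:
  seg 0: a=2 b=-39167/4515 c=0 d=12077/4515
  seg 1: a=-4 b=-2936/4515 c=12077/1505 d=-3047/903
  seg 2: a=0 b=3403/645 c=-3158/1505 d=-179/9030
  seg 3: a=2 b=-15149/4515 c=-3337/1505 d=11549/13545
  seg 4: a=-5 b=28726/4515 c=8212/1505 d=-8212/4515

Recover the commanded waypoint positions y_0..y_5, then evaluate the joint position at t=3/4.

y_0=2 y_1=-4 y_2=0 y_3=2 y_4=-5 y_5=5
S(3/4) = -46477/13760

y_0 = S_0(0) = a_0 = 2
y_1 = S_1(0) = a_1 = -4
y_2 = S_2(0) = a_2 = 0
y_3 = S_3(0) = a_3 = 2
y_4 = S_4(0) = a_4 = -5
y_5 = S_4(1) = 5
t_q=3/4 is in segment 0 (τ=3/4); S_0(τ)=-46477/13760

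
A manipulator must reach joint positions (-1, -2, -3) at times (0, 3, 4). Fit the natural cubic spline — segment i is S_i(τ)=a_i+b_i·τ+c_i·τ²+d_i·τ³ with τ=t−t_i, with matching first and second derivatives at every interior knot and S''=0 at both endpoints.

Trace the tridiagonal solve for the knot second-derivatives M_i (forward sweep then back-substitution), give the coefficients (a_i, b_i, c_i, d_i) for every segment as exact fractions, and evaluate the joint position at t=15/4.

Δ: Δ0=-1/3, Δ1=-1
row 1: diag=8, rhs=-4; c'=1/8, d'=-1/2
back: M1=-1/2
M: M0=0, M1=-1/2, M2=0
seg 0: a=-1, c=M0/2=0, d=(M1−M0)/(6·3)=-1/36, b=Δ0−h0·(2M0+M1)/6=-1/12
seg 1: a=-2, c=M1/2=-1/4, d=(M2−M1)/(6·1)=1/12, b=Δ1−h1·(2M1+M2)/6=-5/6
t_q=15/4 → seg 1, τ=3/4; S=-2+-5/6·τ+-1/4·τ²+1/12·τ³=-699/256

  seg 0: a=-1 b=-1/12 c=0 d=-1/36
  seg 1: a=-2 b=-5/6 c=-1/4 d=1/12
S(15/4) = -699/256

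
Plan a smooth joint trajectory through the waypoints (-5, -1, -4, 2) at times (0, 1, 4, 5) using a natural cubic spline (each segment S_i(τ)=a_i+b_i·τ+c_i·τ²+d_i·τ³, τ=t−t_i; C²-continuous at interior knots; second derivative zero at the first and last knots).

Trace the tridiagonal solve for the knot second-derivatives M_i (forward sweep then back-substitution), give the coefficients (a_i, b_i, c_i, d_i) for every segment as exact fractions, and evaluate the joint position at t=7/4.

Δ: Δ0=4, Δ1=-1, Δ2=6
row 1: diag=8, rhs=-30; c'=3/8, d'=-15/4
row 2: denom=8−3·3/8=55/8; d'=(42−3·-15/4)/(55/8)=426/55
back: M2=426/55
back: M1=-15/4−3/8·426/55=-366/55
M: M0=0, M1=-366/55, M2=426/55, M3=0
seg 0: a=-5, c=M0/2=0, d=(M1−M0)/(6·1)=-61/55, b=Δ0−h0·(2M0+M1)/6=281/55
seg 1: a=-1, c=M1/2=-183/55, d=(M2−M1)/(6·3)=4/5, b=Δ1−h1·(2M1+M2)/6=98/55
seg 2: a=-4, c=M2/2=213/55, d=(M3−M2)/(6·1)=-71/55, b=Δ2−h2·(2M2+M3)/6=188/55
t_q=7/4 → seg 1, τ=3/4; S=-1+98/55·τ+-183/55·τ²+4/5·τ³=-527/440

  seg 0: a=-5 b=281/55 c=0 d=-61/55
  seg 1: a=-1 b=98/55 c=-183/55 d=4/5
  seg 2: a=-4 b=188/55 c=213/55 d=-71/55
S(7/4) = -527/440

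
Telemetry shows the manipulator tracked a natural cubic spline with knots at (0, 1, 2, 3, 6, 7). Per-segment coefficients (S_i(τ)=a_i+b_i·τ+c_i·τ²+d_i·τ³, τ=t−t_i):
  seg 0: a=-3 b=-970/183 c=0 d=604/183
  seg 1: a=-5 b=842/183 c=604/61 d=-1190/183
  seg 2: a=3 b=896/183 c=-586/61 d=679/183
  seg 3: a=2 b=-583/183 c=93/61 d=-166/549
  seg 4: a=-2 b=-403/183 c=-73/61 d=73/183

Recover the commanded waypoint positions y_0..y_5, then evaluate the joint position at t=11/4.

y_0=-3 y_1=-5 y_2=3 y_3=2 y_4=-2 y_5=-5
S(11/4) = 11063/3904

y_0 = S_0(0) = a_0 = -3
y_1 = S_1(0) = a_1 = -5
y_2 = S_2(0) = a_2 = 3
y_3 = S_3(0) = a_3 = 2
y_4 = S_4(0) = a_4 = -2
y_5 = S_4(1) = -5
t_q=11/4 is in segment 2 (τ=3/4); S_2(τ)=11063/3904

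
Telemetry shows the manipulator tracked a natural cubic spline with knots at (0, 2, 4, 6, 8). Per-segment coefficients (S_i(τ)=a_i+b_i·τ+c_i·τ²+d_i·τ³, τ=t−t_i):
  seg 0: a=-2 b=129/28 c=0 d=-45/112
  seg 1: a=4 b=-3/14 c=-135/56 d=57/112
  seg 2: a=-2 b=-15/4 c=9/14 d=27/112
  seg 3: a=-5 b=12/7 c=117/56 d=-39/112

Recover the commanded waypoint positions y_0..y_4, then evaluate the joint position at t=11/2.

y_0=-2 y_1=4 y_2=-2 y_3=-5 y_4=4
S(11/2) = -4807/896

y_0 = S_0(0) = a_0 = -2
y_1 = S_1(0) = a_1 = 4
y_2 = S_2(0) = a_2 = -2
y_3 = S_3(0) = a_3 = -5
y_4 = S_3(2) = 4
t_q=11/2 is in segment 2 (τ=3/2); S_2(τ)=-4807/896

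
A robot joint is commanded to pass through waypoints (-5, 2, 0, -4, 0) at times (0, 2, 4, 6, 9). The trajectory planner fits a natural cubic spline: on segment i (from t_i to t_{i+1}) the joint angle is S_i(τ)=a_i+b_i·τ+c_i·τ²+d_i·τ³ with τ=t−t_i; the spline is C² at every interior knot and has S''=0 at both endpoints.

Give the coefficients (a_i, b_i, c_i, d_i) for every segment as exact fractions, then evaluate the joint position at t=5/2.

Δ: Δ0=7/2, Δ1=-1, Δ2=-2, Δ3=4/3
row 1: diag=8, rhs=-27; c'=1/4, d'=-27/8
row 2: denom=8−2·1/4=15/2; d'=(-6−2·-27/8)/(15/2)=1/10
row 3: denom=10−2·4/15=142/15; d'=(20−2·1/10)/(142/15)=297/142
back: M3=297/142
back: M2=1/10−4/15·297/142=-65/142
back: M1=-27/8−1/4·-65/142=-463/142
M: M0=0, M1=-463/142, M2=-65/142, M3=297/142, M4=0
seg 0: a=-5, c=M0/2=0, d=(M1−M0)/(6·2)=-463/1704, b=Δ0−h0·(2M0+M1)/6=977/213
seg 1: a=2, c=M1/2=-463/284, d=(M2−M1)/(6·2)=199/852, b=Δ1−h1·(2M1+M2)/6=565/426
seg 2: a=0, c=M2/2=-65/284, d=(M3−M2)/(6·2)=181/852, b=Δ2−h2·(2M2+M3)/6=-1019/426
seg 3: a=-4, c=M3/2=297/284, d=(M4−M3)/(6·3)=-33/284, b=Δ3−h3·(2M3+M4)/6=-323/426
t_q=5/2 → seg 1, τ=1/2; S=2+565/426·τ+-463/284·τ²+199/852·τ³=5191/2272

  seg 0: a=-5 b=977/213 c=0 d=-463/1704
  seg 1: a=2 b=565/426 c=-463/284 d=199/852
  seg 2: a=0 b=-1019/426 c=-65/284 d=181/852
  seg 3: a=-4 b=-323/426 c=297/284 d=-33/284
S(5/2) = 5191/2272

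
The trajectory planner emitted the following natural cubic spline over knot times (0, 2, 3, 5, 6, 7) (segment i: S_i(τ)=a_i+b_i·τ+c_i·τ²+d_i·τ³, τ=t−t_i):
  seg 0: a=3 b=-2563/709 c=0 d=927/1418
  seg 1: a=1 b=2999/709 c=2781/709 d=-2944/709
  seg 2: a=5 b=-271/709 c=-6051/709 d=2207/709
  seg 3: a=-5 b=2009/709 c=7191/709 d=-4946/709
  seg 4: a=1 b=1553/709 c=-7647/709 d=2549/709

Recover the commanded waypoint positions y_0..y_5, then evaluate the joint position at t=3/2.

y_0 = S_0(0) = a_0 = 3
y_1 = S_1(0) = a_1 = 1
y_2 = S_2(0) = a_2 = 5
y_3 = S_3(0) = a_3 = -5
y_4 = S_4(0) = a_4 = 1
y_5 = S_4(1) = -4
t_q=3/2 is in segment 0 (τ=3/2); S_0(τ)=-2451/11344

y_0=3 y_1=1 y_2=5 y_3=-5 y_4=1 y_5=-4
S(3/2) = -2451/11344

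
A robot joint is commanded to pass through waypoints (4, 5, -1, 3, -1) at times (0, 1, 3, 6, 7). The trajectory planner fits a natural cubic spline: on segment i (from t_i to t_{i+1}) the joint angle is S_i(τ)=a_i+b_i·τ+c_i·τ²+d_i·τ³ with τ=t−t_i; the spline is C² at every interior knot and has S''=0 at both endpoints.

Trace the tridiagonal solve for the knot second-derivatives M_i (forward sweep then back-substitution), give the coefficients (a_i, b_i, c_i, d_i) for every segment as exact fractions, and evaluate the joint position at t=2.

  seg 0: a=4 b=1169/591 c=0 d=-578/591
  seg 1: a=5 b=-565/591 c=-578/197 d=565/591
  seg 2: a=-1 b=-721/591 c=552/197 d=-1153/1773
  seg 3: a=3 b=-1162/591 c=-601/197 d=601/591
S(2) = 407/197

Δ: Δ0=1, Δ1=-3, Δ2=4/3, Δ3=-4
row 1: diag=6, rhs=-24; c'=1/3, d'=-4
row 2: denom=10−2·1/3=28/3; d'=(26−2·-4)/(28/3)=51/14
row 3: denom=8−3·9/28=197/28; d'=(-32−3·51/14)/(197/28)=-1202/197
back: M3=-1202/197
back: M2=51/14−9/28·-1202/197=1104/197
back: M1=-4−1/3·1104/197=-1156/197
M: M0=0, M1=-1156/197, M2=1104/197, M3=-1202/197, M4=0
seg 0: a=4, c=M0/2=0, d=(M1−M0)/(6·1)=-578/591, b=Δ0−h0·(2M0+M1)/6=1169/591
seg 1: a=5, c=M1/2=-578/197, d=(M2−M1)/(6·2)=565/591, b=Δ1−h1·(2M1+M2)/6=-565/591
seg 2: a=-1, c=M2/2=552/197, d=(M3−M2)/(6·3)=-1153/1773, b=Δ2−h2·(2M2+M3)/6=-721/591
seg 3: a=3, c=M3/2=-601/197, d=(M4−M3)/(6·1)=601/591, b=Δ3−h3·(2M3+M4)/6=-1162/591
t_q=2 → seg 1, τ=1; S=5+-565/591·τ+-578/197·τ²+565/591·τ³=407/197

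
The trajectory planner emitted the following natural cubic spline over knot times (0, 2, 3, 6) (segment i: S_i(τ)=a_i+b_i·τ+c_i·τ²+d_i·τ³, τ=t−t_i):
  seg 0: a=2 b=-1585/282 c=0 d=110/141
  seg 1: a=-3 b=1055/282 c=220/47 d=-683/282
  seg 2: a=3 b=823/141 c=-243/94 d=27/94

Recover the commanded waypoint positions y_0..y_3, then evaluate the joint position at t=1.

y_0 = S_0(0) = a_0 = 2
y_1 = S_1(0) = a_1 = -3
y_2 = S_2(0) = a_2 = 3
y_3 = S_2(3) = 5
t_q=1 is in segment 0 (τ=1); S_0(τ)=-267/94

y_0=2 y_1=-3 y_2=3 y_3=5
S(1) = -267/94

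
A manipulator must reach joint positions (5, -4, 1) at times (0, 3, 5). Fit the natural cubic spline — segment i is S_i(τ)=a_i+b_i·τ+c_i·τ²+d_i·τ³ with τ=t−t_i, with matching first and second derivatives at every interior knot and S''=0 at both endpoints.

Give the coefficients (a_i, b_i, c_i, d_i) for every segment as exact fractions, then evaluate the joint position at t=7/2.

  seg 0: a=5 b=-93/20 c=0 d=11/60
  seg 1: a=-4 b=3/10 c=33/20 d=-11/40
S(7/2) = -1111/320

Δ: Δ0=-3, Δ1=5/2
row 1: diag=10, rhs=33; c'=1/5, d'=33/10
back: M1=33/10
M: M0=0, M1=33/10, M2=0
seg 0: a=5, c=M0/2=0, d=(M1−M0)/(6·3)=11/60, b=Δ0−h0·(2M0+M1)/6=-93/20
seg 1: a=-4, c=M1/2=33/20, d=(M2−M1)/(6·2)=-11/40, b=Δ1−h1·(2M1+M2)/6=3/10
t_q=7/2 → seg 1, τ=1/2; S=-4+3/10·τ+33/20·τ²+-11/40·τ³=-1111/320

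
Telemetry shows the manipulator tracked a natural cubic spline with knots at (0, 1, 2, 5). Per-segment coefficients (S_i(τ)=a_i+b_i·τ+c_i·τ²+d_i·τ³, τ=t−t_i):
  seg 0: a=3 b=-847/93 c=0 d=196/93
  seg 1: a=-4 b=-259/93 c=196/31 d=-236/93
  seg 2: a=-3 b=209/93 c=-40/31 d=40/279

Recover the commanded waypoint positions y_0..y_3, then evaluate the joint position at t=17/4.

y_0 = S_0(0) = a_0 = 3
y_1 = S_1(0) = a_1 = -4
y_2 = S_2(0) = a_2 = -3
y_3 = S_2(3) = -4
t_q=17/4 is in segment 2 (τ=9/4); S_2(τ)=-705/248

y_0=3 y_1=-4 y_2=-3 y_3=-4
S(17/4) = -705/248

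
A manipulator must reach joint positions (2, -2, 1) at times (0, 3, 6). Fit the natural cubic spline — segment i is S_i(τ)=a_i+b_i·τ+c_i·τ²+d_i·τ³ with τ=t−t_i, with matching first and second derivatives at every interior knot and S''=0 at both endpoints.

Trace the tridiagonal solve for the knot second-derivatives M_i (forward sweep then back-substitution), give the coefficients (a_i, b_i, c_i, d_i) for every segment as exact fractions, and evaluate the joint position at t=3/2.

Δ: Δ0=-4/3, Δ1=1
row 1: diag=12, rhs=14; c'=1/4, d'=7/6
back: M1=7/6
M: M0=0, M1=7/6, M2=0
seg 0: a=2, c=M0/2=0, d=(M1−M0)/(6·3)=7/108, b=Δ0−h0·(2M0+M1)/6=-23/12
seg 1: a=-2, c=M1/2=7/12, d=(M2−M1)/(6·3)=-7/108, b=Δ1−h1·(2M1+M2)/6=-1/6
t_q=3/2 → seg 0, τ=3/2; S=2+-23/12·τ+0·τ²+7/108·τ³=-21/32

  seg 0: a=2 b=-23/12 c=0 d=7/108
  seg 1: a=-2 b=-1/6 c=7/12 d=-7/108
S(3/2) = -21/32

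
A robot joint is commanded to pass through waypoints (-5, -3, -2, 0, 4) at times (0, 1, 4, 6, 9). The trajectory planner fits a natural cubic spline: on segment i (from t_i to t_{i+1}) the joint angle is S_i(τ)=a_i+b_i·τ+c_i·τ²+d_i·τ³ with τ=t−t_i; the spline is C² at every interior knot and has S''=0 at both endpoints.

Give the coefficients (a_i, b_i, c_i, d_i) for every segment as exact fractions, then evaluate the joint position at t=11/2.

  seg 0: a=-5 b=767/339 c=0 d=-89/339
  seg 1: a=-3 b=500/339 c=-89/113 d=46/339
  seg 2: a=-2 b=140/339 c=49/113 d=-95/1356
  seg 3: a=0 b=443/339 c=3/226 d=-1/678
S(11/2) = -2319/3616

Δ: Δ0=2, Δ1=1/3, Δ2=1, Δ3=4/3
row 1: diag=8, rhs=-10; c'=3/8, d'=-5/4
row 2: denom=10−3·3/8=71/8; d'=(4−3·-5/4)/(71/8)=62/71
row 3: denom=10−2·16/71=678/71; d'=(2−2·62/71)/(678/71)=3/113
back: M3=3/113
back: M2=62/71−16/71·3/113=98/113
back: M1=-5/4−3/8·98/113=-178/113
M: M0=0, M1=-178/113, M2=98/113, M3=3/113, M4=0
seg 0: a=-5, c=M0/2=0, d=(M1−M0)/(6·1)=-89/339, b=Δ0−h0·(2M0+M1)/6=767/339
seg 1: a=-3, c=M1/2=-89/113, d=(M2−M1)/(6·3)=46/339, b=Δ1−h1·(2M1+M2)/6=500/339
seg 2: a=-2, c=M2/2=49/113, d=(M3−M2)/(6·2)=-95/1356, b=Δ2−h2·(2M2+M3)/6=140/339
seg 3: a=0, c=M3/2=3/226, d=(M4−M3)/(6·3)=-1/678, b=Δ3−h3·(2M3+M4)/6=443/339
t_q=11/2 → seg 2, τ=3/2; S=-2+140/339·τ+49/113·τ²+-95/1356·τ³=-2319/3616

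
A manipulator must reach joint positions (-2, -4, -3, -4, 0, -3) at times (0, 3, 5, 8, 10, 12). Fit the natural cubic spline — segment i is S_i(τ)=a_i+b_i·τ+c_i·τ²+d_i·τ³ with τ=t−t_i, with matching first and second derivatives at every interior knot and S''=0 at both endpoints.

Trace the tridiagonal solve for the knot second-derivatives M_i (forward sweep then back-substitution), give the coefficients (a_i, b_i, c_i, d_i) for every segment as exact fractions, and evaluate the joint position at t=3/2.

  seg 0: a=-2 b=-3817/3288 c=0 d=1625/29592
  seg 1: a=-4 b=529/1644 c=1625/3288 d=-111/548
  seg 2: a=-3 b=-217/1644 c=-2371/3288 d=6451/29592
  seg 3: a=-4 b=4693/3288 c=170/137 d=-6277/13152
  seg 4: a=0 b=1091/1644 c=-3557/2192 d=3557/13152
S(3/2) = -31179/8768

Δ: Δ0=-2/3, Δ1=1/2, Δ2=-1/3, Δ3=2, Δ4=-3/2
row 1: diag=10, rhs=7; c'=1/5, d'=7/10
row 2: denom=10−2·1/5=48/5; d'=(-5−2·7/10)/(48/5)=-2/3
row 3: denom=10−3·5/16=145/16; d'=(14−3·-2/3)/(145/16)=256/145
row 4: denom=8−2·32/145=1096/145; d'=(-21−2·256/145)/(1096/145)=-3557/1096
back: M4=-3557/1096
back: M3=256/145−32/145·-3557/1096=340/137
back: M2=-2/3−5/16·340/137=-2371/1644
back: M1=7/10−1/5·-2371/1644=1625/1644
M: M0=0, M1=1625/1644, M2=-2371/1644, M3=340/137, M4=-3557/1096, M5=0
seg 0: a=-2, c=M0/2=0, d=(M1−M0)/(6·3)=1625/29592, b=Δ0−h0·(2M0+M1)/6=-3817/3288
seg 1: a=-4, c=M1/2=1625/3288, d=(M2−M1)/(6·2)=-111/548, b=Δ1−h1·(2M1+M2)/6=529/1644
seg 2: a=-3, c=M2/2=-2371/3288, d=(M3−M2)/(6·3)=6451/29592, b=Δ2−h2·(2M2+M3)/6=-217/1644
seg 3: a=-4, c=M3/2=170/137, d=(M4−M3)/(6·2)=-6277/13152, b=Δ3−h3·(2M3+M4)/6=4693/3288
seg 4: a=0, c=M4/2=-3557/2192, d=(M5−M4)/(6·2)=3557/13152, b=Δ4−h4·(2M4+M5)/6=1091/1644
t_q=3/2 → seg 0, τ=3/2; S=-2+-3817/3288·τ+0·τ²+1625/29592·τ³=-31179/8768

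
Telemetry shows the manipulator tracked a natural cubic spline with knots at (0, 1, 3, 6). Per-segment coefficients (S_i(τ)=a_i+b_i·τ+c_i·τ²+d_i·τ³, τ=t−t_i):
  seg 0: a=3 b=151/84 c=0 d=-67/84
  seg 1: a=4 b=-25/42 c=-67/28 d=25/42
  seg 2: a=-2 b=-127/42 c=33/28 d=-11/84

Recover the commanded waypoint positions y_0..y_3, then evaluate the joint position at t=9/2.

y_0=3 y_1=4 y_2=-2 y_3=-4
S(9/2) = -969/224

y_0 = S_0(0) = a_0 = 3
y_1 = S_1(0) = a_1 = 4
y_2 = S_2(0) = a_2 = -2
y_3 = S_2(3) = -4
t_q=9/2 is in segment 2 (τ=3/2); S_2(τ)=-969/224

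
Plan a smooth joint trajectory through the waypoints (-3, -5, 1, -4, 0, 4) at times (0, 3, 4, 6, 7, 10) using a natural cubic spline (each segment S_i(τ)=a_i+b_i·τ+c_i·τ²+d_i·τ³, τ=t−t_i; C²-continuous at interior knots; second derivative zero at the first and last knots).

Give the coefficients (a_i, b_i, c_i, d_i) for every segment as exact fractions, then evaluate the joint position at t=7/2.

  seg 0: a=-3 b=-5219/1302 c=0 d=4351/11718
  seg 1: a=-5 b=3917/651 c=4351/1302 d=-4373/1302
  seg 2: a=1 b=1139/434 c=-4384/651 d=194/93
  seg 3: a=-4 b=937/1302 c=3764/651 d=-3257/1302
  seg 4: a=0 b=1037/217 c=-2243/1302 d=2243/11718
S(7/2) = -2345/1488

Δ: Δ0=-2/3, Δ1=6, Δ2=-5/2, Δ3=4, Δ4=4/3
row 1: diag=8, rhs=40; c'=1/8, d'=5
row 2: denom=6−1·1/8=47/8; d'=(-51−1·5)/(47/8)=-448/47
row 3: denom=6−2·16/47=250/47; d'=(39−2·-448/47)/(250/47)=2729/250
row 4: denom=8−1·47/250=1953/250; d'=(-16−1·2729/250)/(1953/250)=-2243/651
back: M4=-2243/651
back: M3=2729/250−47/250·-2243/651=7528/651
back: M2=-448/47−16/47·7528/651=-8768/651
back: M1=5−1/8·-8768/651=4351/651
M: M0=0, M1=4351/651, M2=-8768/651, M3=7528/651, M4=-2243/651, M5=0
seg 0: a=-3, c=M0/2=0, d=(M1−M0)/(6·3)=4351/11718, b=Δ0−h0·(2M0+M1)/6=-5219/1302
seg 1: a=-5, c=M1/2=4351/1302, d=(M2−M1)/(6·1)=-4373/1302, b=Δ1−h1·(2M1+M2)/6=3917/651
seg 2: a=1, c=M2/2=-4384/651, d=(M3−M2)/(6·2)=194/93, b=Δ2−h2·(2M2+M3)/6=1139/434
seg 3: a=-4, c=M3/2=3764/651, d=(M4−M3)/(6·1)=-3257/1302, b=Δ3−h3·(2M3+M4)/6=937/1302
seg 4: a=0, c=M4/2=-2243/1302, d=(M5−M4)/(6·3)=2243/11718, b=Δ4−h4·(2M4+M5)/6=1037/217
t_q=7/2 → seg 1, τ=1/2; S=-5+3917/651·τ+4351/1302·τ²+-4373/1302·τ³=-2345/1488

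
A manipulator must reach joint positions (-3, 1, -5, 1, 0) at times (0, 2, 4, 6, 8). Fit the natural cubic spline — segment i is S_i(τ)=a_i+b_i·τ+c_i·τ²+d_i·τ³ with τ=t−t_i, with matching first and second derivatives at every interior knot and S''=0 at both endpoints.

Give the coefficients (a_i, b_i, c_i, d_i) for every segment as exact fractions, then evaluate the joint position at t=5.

  seg 0: a=-3 b=429/112 c=0 d=-205/448
  seg 1: a=1 b=-93/56 c=-615/224 d=465/448
  seg 2: a=-5 b=-3/16 c=195/56 d=-423/448
  seg 3: a=1 b=135/56 c=-489/224 d=163/448
S(5) = -1187/448

Δ: Δ0=2, Δ1=-3, Δ2=3, Δ3=-1/2
row 1: diag=8, rhs=-30; c'=1/4, d'=-15/4
row 2: denom=8−2·1/4=15/2; d'=(36−2·-15/4)/(15/2)=29/5
row 3: denom=8−2·4/15=112/15; d'=(-21−2·29/5)/(112/15)=-489/112
back: M3=-489/112
back: M2=29/5−4/15·-489/112=195/28
back: M1=-15/4−1/4·195/28=-615/112
M: M0=0, M1=-615/112, M2=195/28, M3=-489/112, M4=0
seg 0: a=-3, c=M0/2=0, d=(M1−M0)/(6·2)=-205/448, b=Δ0−h0·(2M0+M1)/6=429/112
seg 1: a=1, c=M1/2=-615/224, d=(M2−M1)/(6·2)=465/448, b=Δ1−h1·(2M1+M2)/6=-93/56
seg 2: a=-5, c=M2/2=195/56, d=(M3−M2)/(6·2)=-423/448, b=Δ2−h2·(2M2+M3)/6=-3/16
seg 3: a=1, c=M3/2=-489/224, d=(M4−M3)/(6·2)=163/448, b=Δ3−h3·(2M3+M4)/6=135/56
t_q=5 → seg 2, τ=1; S=-5+-3/16·τ+195/56·τ²+-423/448·τ³=-1187/448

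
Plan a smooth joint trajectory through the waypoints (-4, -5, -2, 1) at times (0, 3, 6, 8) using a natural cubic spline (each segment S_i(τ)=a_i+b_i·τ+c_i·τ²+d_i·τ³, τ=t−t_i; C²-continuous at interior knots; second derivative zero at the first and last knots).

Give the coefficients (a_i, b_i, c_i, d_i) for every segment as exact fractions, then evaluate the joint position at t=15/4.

  seg 0: a=-4 b=-145/222 c=0 d=71/1998
  seg 1: a=-5 b=34/111 c=71/222 d=-59/1998
  seg 2: a=-2 b=317/222 c=2/37 d=-1/111
S(15/4) = -21799/4736

Δ: Δ0=-1/3, Δ1=1, Δ2=3/2
row 1: diag=12, rhs=8; c'=1/4, d'=2/3
row 2: denom=10−3·1/4=37/4; d'=(3−3·2/3)/(37/4)=4/37
back: M2=4/37
back: M1=2/3−1/4·4/37=71/111
M: M0=0, M1=71/111, M2=4/37, M3=0
seg 0: a=-4, c=M0/2=0, d=(M1−M0)/(6·3)=71/1998, b=Δ0−h0·(2M0+M1)/6=-145/222
seg 1: a=-5, c=M1/2=71/222, d=(M2−M1)/(6·3)=-59/1998, b=Δ1−h1·(2M1+M2)/6=34/111
seg 2: a=-2, c=M2/2=2/37, d=(M3−M2)/(6·2)=-1/111, b=Δ2−h2·(2M2+M3)/6=317/222
t_q=15/4 → seg 1, τ=3/4; S=-5+34/111·τ+71/222·τ²+-59/1998·τ³=-21799/4736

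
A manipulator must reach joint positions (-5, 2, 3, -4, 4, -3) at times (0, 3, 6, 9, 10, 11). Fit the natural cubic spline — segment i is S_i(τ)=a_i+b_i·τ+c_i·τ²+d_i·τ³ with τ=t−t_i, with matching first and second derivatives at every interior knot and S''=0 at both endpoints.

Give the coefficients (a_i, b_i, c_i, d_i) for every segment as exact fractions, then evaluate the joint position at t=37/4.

Δ: Δ0=7/3, Δ1=1/3, Δ2=-7/3, Δ3=8, Δ4=-7
row 1: diag=12, rhs=-12; c'=1/4, d'=-1
row 2: denom=12−3·1/4=45/4; d'=(-16−3·-1)/(45/4)=-52/45
row 3: denom=8−3·4/15=36/5; d'=(62−3·-52/45)/(36/5)=491/54
row 4: denom=4−1·5/36=139/36; d'=(-90−1·491/54)/(139/36)=-10702/417
back: M4=-10702/417
back: M3=491/54−5/36·-10702/417=5278/417
back: M2=-52/45−4/15·5278/417=-5668/1251
back: M1=-1−1/4·-5668/1251=166/1251
M: M0=0, M1=166/1251, M2=-5668/1251, M3=5278/417, M4=-10702/417, M5=0
seg 0: a=-5, c=M0/2=0, d=(M1−M0)/(6·3)=83/11259, b=Δ0−h0·(2M0+M1)/6=2836/1251
seg 1: a=2, c=M1/2=83/1251, d=(M2−M1)/(6·3)=-2917/11259, b=Δ1−h1·(2M1+M2)/6=3085/1251
seg 2: a=3, c=M2/2=-2834/1251, d=(M3−M2)/(6·3)=10751/11259, b=Δ2−h2·(2M2+M3)/6=-5168/1251
seg 3: a=-4, c=M3/2=2639/417, d=(M4−M3)/(6·1)=-7990/1251, b=Δ3−h3·(2M3+M4)/6=10081/1251
seg 4: a=4, c=M4/2=-5351/417, d=(M5−M4)/(6·1)=5351/1251, b=Δ4−h4·(2M4+M5)/6=1945/1251
t_q=37/4 → seg 3, τ=1/4; S=-4+10081/1251·τ+2639/417·τ²+-7990/1251·τ³=-22547/13344

  seg 0: a=-5 b=2836/1251 c=0 d=83/11259
  seg 1: a=2 b=3085/1251 c=83/1251 d=-2917/11259
  seg 2: a=3 b=-5168/1251 c=-2834/1251 d=10751/11259
  seg 3: a=-4 b=10081/1251 c=2639/417 d=-7990/1251
  seg 4: a=4 b=1945/1251 c=-5351/417 d=5351/1251
S(37/4) = -22547/13344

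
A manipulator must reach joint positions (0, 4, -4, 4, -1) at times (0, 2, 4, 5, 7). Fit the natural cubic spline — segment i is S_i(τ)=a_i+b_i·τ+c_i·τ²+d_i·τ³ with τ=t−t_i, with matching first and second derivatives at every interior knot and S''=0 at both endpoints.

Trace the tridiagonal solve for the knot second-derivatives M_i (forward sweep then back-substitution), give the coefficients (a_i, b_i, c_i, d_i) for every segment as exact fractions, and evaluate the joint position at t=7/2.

  seg 0: a=0 b=631/128 c=0 d=-375/512
  seg 1: a=4 b=-247/64 c=-1125/256 d=1107/512
  seg 2: a=-4 b=577/128 c=549/64 d=-651/128
  seg 3: a=4 b=205/32 c=-855/128 d=285/256
S(7/2) = -17939/4096

Δ: Δ0=2, Δ1=-4, Δ2=8, Δ3=-5/2
row 1: diag=8, rhs=-36; c'=1/4, d'=-9/2
row 2: denom=6−2·1/4=11/2; d'=(72−2·-9/2)/(11/2)=162/11
row 3: denom=6−1·2/11=64/11; d'=(-63−1·162/11)/(64/11)=-855/64
back: M3=-855/64
back: M2=162/11−2/11·-855/64=549/32
back: M1=-9/2−1/4·549/32=-1125/128
M: M0=0, M1=-1125/128, M2=549/32, M3=-855/64, M4=0
seg 0: a=0, c=M0/2=0, d=(M1−M0)/(6·2)=-375/512, b=Δ0−h0·(2M0+M1)/6=631/128
seg 1: a=4, c=M1/2=-1125/256, d=(M2−M1)/(6·2)=1107/512, b=Δ1−h1·(2M1+M2)/6=-247/64
seg 2: a=-4, c=M2/2=549/64, d=(M3−M2)/(6·1)=-651/128, b=Δ2−h2·(2M2+M3)/6=577/128
seg 3: a=4, c=M3/2=-855/128, d=(M4−M3)/(6·2)=285/256, b=Δ3−h3·(2M3+M4)/6=205/32
t_q=7/2 → seg 1, τ=3/2; S=4+-247/64·τ+-1125/256·τ²+1107/512·τ³=-17939/4096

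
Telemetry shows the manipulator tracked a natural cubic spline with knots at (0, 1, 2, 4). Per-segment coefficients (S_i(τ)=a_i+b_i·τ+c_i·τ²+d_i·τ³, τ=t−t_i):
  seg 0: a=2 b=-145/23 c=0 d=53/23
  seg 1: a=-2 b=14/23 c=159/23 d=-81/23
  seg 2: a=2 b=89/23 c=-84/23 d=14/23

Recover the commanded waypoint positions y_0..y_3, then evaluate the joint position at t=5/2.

y_0 = S_0(0) = a_0 = 2
y_1 = S_1(0) = a_1 = -2
y_2 = S_2(0) = a_2 = 2
y_3 = S_2(2) = 0
t_q=5/2 is in segment 2 (τ=1/2); S_2(τ)=285/92

y_0=2 y_1=-2 y_2=2 y_3=0
S(5/2) = 285/92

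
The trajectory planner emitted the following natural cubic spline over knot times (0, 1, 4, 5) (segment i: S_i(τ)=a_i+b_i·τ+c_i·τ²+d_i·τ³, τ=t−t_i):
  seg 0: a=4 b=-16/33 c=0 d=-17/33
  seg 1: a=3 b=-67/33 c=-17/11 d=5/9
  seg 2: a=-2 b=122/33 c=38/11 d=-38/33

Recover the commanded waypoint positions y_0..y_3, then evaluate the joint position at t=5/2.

y_0=4 y_1=3 y_2=-2 y_3=4
S(5/2) = -145/88

y_0 = S_0(0) = a_0 = 4
y_1 = S_1(0) = a_1 = 3
y_2 = S_2(0) = a_2 = -2
y_3 = S_2(1) = 4
t_q=5/2 is in segment 1 (τ=3/2); S_1(τ)=-145/88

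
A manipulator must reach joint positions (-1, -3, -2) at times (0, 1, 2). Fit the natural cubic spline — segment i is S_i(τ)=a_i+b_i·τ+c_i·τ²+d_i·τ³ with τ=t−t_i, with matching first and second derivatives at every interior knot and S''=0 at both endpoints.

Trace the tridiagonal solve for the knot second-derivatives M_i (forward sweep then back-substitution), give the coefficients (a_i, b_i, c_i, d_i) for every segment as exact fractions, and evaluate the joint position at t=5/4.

  seg 0: a=-1 b=-11/4 c=0 d=3/4
  seg 1: a=-3 b=-1/2 c=9/4 d=-3/4
S(5/4) = -767/256

Δ: Δ0=-2, Δ1=1
row 1: diag=4, rhs=18; c'=1/4, d'=9/2
back: M1=9/2
M: M0=0, M1=9/2, M2=0
seg 0: a=-1, c=M0/2=0, d=(M1−M0)/(6·1)=3/4, b=Δ0−h0·(2M0+M1)/6=-11/4
seg 1: a=-3, c=M1/2=9/4, d=(M2−M1)/(6·1)=-3/4, b=Δ1−h1·(2M1+M2)/6=-1/2
t_q=5/4 → seg 1, τ=1/4; S=-3+-1/2·τ+9/4·τ²+-3/4·τ³=-767/256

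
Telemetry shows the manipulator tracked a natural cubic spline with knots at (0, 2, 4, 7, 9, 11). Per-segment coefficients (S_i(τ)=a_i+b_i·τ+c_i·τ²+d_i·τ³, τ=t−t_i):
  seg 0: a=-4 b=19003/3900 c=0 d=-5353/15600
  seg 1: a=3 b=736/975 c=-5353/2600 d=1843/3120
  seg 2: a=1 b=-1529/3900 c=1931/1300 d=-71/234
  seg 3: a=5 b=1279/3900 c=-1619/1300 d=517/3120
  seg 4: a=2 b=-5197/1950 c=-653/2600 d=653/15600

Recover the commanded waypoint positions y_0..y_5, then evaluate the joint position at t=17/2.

y_0=-4 y_1=3 y_2=1 y_3=5 y_4=2 y_5=-4
S(17/2) = 10397/3200

y_0 = S_0(0) = a_0 = -4
y_1 = S_1(0) = a_1 = 3
y_2 = S_2(0) = a_2 = 1
y_3 = S_3(0) = a_3 = 5
y_4 = S_4(0) = a_4 = 2
y_5 = S_4(2) = -4
t_q=17/2 is in segment 3 (τ=3/2); S_3(τ)=10397/3200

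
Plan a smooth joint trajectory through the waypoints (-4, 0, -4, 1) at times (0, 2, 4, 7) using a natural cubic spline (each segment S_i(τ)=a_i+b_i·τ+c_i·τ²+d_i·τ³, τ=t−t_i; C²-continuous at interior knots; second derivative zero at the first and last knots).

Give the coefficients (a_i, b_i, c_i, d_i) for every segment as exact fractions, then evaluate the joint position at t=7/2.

  seg 0: a=-4 b=185/57 c=0 d=-71/228
  seg 1: a=0 b=-28/57 c=-71/38 d=127/228
  seg 2: a=-4 b=-73/57 c=28/19 d=-28/171
S(7/2) = -1861/608

Δ: Δ0=2, Δ1=-2, Δ2=5/3
row 1: diag=8, rhs=-24; c'=1/4, d'=-3
row 2: denom=10−2·1/4=19/2; d'=(22−2·-3)/(19/2)=56/19
back: M2=56/19
back: M1=-3−1/4·56/19=-71/19
M: M0=0, M1=-71/19, M2=56/19, M3=0
seg 0: a=-4, c=M0/2=0, d=(M1−M0)/(6·2)=-71/228, b=Δ0−h0·(2M0+M1)/6=185/57
seg 1: a=0, c=M1/2=-71/38, d=(M2−M1)/(6·2)=127/228, b=Δ1−h1·(2M1+M2)/6=-28/57
seg 2: a=-4, c=M2/2=28/19, d=(M3−M2)/(6·3)=-28/171, b=Δ2−h2·(2M2+M3)/6=-73/57
t_q=7/2 → seg 1, τ=3/2; S=0+-28/57·τ+-71/38·τ²+127/228·τ³=-1861/608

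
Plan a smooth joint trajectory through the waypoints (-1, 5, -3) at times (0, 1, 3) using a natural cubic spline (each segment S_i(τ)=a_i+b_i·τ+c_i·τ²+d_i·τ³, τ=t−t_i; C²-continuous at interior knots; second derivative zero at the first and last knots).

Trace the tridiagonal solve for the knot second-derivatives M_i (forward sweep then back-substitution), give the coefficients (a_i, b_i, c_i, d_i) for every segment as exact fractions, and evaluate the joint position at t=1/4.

  seg 0: a=-1 b=23/3 c=0 d=-5/3
  seg 1: a=5 b=8/3 c=-5 d=5/6
S(1/4) = 57/64

Δ: Δ0=6, Δ1=-4
row 1: diag=6, rhs=-60; c'=1/3, d'=-10
back: M1=-10
M: M0=0, M1=-10, M2=0
seg 0: a=-1, c=M0/2=0, d=(M1−M0)/(6·1)=-5/3, b=Δ0−h0·(2M0+M1)/6=23/3
seg 1: a=5, c=M1/2=-5, d=(M2−M1)/(6·2)=5/6, b=Δ1−h1·(2M1+M2)/6=8/3
t_q=1/4 → seg 0, τ=1/4; S=-1+23/3·τ+0·τ²+-5/3·τ³=57/64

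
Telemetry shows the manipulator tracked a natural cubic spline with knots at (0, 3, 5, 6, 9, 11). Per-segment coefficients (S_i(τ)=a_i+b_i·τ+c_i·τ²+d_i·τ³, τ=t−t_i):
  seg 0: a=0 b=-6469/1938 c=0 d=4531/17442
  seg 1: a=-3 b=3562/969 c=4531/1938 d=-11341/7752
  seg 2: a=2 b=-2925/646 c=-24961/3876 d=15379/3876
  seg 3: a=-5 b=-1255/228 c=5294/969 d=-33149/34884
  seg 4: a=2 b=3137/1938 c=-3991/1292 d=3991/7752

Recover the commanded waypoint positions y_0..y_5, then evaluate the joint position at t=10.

y_0=0 y_1=-3 y_2=2 y_3=-5 y_4=2 y_5=-3
S(10) = 2699/2584

y_0 = S_0(0) = a_0 = 0
y_1 = S_1(0) = a_1 = -3
y_2 = S_2(0) = a_2 = 2
y_3 = S_3(0) = a_3 = -5
y_4 = S_4(0) = a_4 = 2
y_5 = S_4(2) = -3
t_q=10 is in segment 4 (τ=1); S_4(τ)=2699/2584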